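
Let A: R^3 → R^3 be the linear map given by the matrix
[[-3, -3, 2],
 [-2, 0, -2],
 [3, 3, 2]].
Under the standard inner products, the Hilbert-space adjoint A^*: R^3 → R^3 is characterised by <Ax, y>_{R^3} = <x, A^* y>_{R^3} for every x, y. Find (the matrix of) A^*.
A^* = A^T =
[[-3, -2, 3],
 [-3, 0, 3],
 [2, -2, 2]]

For real matrices with standard dot products, the defining identity <Ax, y> = <x, A^* y> gives (Ax)^T y = x^T (A^*) y, i.e. x^T A^T y = x^T (A^*) y. Since this holds for all x, y, we must have A^* = A^T. Therefore
A^* =
[[-3, -2, 3],
 [-3, 0, 3],
 [2, -2, 2]].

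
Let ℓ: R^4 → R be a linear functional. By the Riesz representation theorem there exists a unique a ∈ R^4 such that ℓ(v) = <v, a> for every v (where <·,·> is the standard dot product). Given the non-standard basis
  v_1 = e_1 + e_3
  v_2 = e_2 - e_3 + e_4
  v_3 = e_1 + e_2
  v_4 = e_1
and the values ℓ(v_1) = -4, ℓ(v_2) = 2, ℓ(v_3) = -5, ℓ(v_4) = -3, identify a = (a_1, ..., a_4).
a = (-3, -2, -1, 3)

Write a = (a_1, ..., a_4) in the standard basis. For each basis vector v_i, ℓ(v_i) = <v_i, a> is a linear equation in the a_j's. Collect the n equations into a matrix system V a = ℓ, where row i of V is v_i (expressed in the standard basis). Since V is invertible (lower-triangular with 1s on the diagonal, up to permutation), solve by back-substitution:
  V =
[[1, 0, 1, 0],
 [0, 1, -1, 1],
 [1, 1, 0, 0],
 [1, 0, 0, 0]]
  V a = (-4, 2, -5, -3)
Solving gives a = (-3, -2, -1, 3).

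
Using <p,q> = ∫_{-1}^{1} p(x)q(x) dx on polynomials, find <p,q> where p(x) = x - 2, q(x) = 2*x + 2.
<p,q> = -20/3

Expand the product: p(x)·q(x) = 2*x^2 - 2*x - 4.
∫_{-1}^{1} of each monomial x^k gives [2/(k+1) if k even, 0 if k odd]. Integrating term-by-term (or equivalently evaluating the antiderivative F(x) = 2*x^3/3 - x^2 - 4*x at the endpoints):
  F(1) − F(−1) = -13/3 − (7/3) = -20/3.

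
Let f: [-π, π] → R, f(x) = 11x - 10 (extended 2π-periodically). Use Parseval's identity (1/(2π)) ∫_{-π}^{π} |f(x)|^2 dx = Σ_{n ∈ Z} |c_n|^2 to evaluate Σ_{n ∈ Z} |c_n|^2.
Σ |c_n|^2 = 121π^2/3 + 100

Expand and integrate term by term over [-π, π]:
  ∫ (11x)^2 dx = 121·(2π^3/3); ∫ 2·11·(-10)·x dx = 0 (odd integrand); ∫ (-10)^2 dx = 100·2π.
So (1/(2π)) ∫_{-π}^{π} (11x - 10)^2 dx = 121π^2/3 + 100 = 121π^2/3 + 100.
Parseval ⇒ Σ |c_n|^2 = 121π^2/3 + 100.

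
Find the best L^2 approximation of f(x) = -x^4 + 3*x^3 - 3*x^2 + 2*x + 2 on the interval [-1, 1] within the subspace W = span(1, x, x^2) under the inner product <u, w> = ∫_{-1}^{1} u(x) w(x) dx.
g(x) = -27*x^2/7 + 19*x/5 + 73/35

The best approximation g ∈ W is the orthogonal projection of f onto W. Writing g = a_0 + a_1 x + a_2 x^2, the coefficients solve the normal equations G · a = b where
  G_{ij} = <φ_i, φ_j> and b_i = <f, φ_i>, with φ_0 = 1, φ_1 = x, φ_2 = x^2.
G =
  [2, 0, 2/3]
  [0, 2/3, 0]
  [2/3, 0, 2/5],
b = (8/5, 38/15, -16/105).
Solving gives a_0 = 73/35, a_1 = 19/5, a_2 = -27/7, so
  g(x) = -27*x^2/7 + 19*x/5 + 73/35.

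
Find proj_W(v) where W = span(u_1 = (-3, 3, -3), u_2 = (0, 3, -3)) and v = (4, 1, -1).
proj_W(v) = (4, 1, -1)

Set up U = [u_1 | ... | u_2] ∈ R^(3×2). The projector onto W = col(U) is P = U (U^T U)^(-1) U^T.
Compute U^T U =
  [27, 18]
  [18, 18],
and U^T v = (-6, 6).
Solve U^T U · c = U^T v for the coefficients: c = (-4/3, 5/3). The projection is proj_W(v) = U c.
Check: (v - proj_W(v)) · u_1 = 0  (should be 0).
Check: (v - proj_W(v)) · u_2 = 0  (should be 0).
Result: proj_W(v) = (4, 1, -1).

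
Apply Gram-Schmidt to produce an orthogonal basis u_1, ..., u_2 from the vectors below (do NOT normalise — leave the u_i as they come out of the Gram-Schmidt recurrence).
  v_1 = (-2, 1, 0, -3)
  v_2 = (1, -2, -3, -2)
Orthogonal basis:
  u_1 = (-2, 1, 0, -3)
  u_2 = (9/7, -15/7, -3, -11/7)

Apply the Gram-Schmidt recurrence
  u_1 = v_1
  u_i = v_i − Σ_{j<i} ((v_i · u_j) / (u_j · u_j)) · u_j.

Step by step this gives:
  u_1 = (-2, 1, 0, -3)
  u_2 = (9/7, -15/7, -3, -11/7)

Orthogonality check:
  u_2 · u_1 = 0 (should be 0)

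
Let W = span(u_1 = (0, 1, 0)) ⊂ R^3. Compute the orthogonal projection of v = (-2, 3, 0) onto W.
proj_W(v) = (0, 3, 0)

Set up U = [u_1 | ... | u_1] ∈ R^(3×1). The projector onto W = col(U) is P = U (U^T U)^(-1) U^T.
Compute U^T U =
  [1],
and U^T v = (3).
Solve U^T U · c = U^T v for the coefficients: c = (3). The projection is proj_W(v) = U c.
Check: (v - proj_W(v)) · u_1 = 0  (should be 0).
Result: proj_W(v) = (0, 3, 0).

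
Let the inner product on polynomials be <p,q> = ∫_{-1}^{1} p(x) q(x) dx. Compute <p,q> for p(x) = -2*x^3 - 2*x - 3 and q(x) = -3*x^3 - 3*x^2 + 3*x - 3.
<p,q> = 152/7

Expand the product: p(x)·q(x) = 6*x^6 + 6*x^5 + 21*x^3 + 3*x^2 - 3*x + 9.
∫_{-1}^{1} of each monomial x^k gives [2/(k+1) if k even, 0 if k odd]. Integrating term-by-term (or equivalently evaluating the antiderivative F(x) = 6*x^7/7 + x^6 + 21*x^4/4 + x^3 - 3*x^2/2 + 9*x at the endpoints):
  F(1) − F(−1) = 437/28 − (-171/28) = 152/7.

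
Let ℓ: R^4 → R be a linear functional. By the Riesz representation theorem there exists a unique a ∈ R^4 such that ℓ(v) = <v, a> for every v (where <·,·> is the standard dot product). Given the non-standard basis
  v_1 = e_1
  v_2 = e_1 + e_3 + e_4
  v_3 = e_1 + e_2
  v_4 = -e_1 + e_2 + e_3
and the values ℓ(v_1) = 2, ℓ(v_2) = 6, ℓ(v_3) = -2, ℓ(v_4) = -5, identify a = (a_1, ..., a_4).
a = (2, -4, 1, 3)

Write a = (a_1, ..., a_4) in the standard basis. For each basis vector v_i, ℓ(v_i) = <v_i, a> is a linear equation in the a_j's. Collect the n equations into a matrix system V a = ℓ, where row i of V is v_i (expressed in the standard basis). Since V is invertible (lower-triangular with 1s on the diagonal, up to permutation), solve by back-substitution:
  V =
[[1, 0, 0, 0],
 [1, 0, 1, 1],
 [1, 1, 0, 0],
 [-1, 1, 1, 0]]
  V a = (2, 6, -2, -5)
Solving gives a = (2, -4, 1, 3).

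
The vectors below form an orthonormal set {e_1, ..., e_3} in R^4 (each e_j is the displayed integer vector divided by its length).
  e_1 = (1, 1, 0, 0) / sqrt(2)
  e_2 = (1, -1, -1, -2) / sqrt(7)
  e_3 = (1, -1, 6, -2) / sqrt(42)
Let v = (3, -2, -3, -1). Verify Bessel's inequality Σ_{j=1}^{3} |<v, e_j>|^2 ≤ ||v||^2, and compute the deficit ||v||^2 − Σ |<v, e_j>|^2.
Σ |<v, e_j>|^2 = 53/3; ||v||^2 = 23; deficit = 16/3

Write each e_j = u_j / sqrt(<u_j, u_j>) where u_j is the displayed integer vector. Then <v, e_j> = <v, u_j> / sqrt(<u_j, u_j>), so |<v, e_j>|^2 = <v, u_j>^2 / <u_j, u_j>.
Coefficients: <v, e_1> = 1/sqrt(2), <v, e_2> = 10/sqrt(7), <v, e_3> = -11/sqrt(42).
Square and sum: Σ |<v, e_j>|^2 = 53/3.
Compute ||v||^2 = v·v = 23.
Deficit = 23 − 53/3 = 16/3 ≥ 0, confirming Bessel's inequality. (The deficit equals ||v − Σ <v,e_j> e_j||^2, the squared distance from v to span{e_j}.)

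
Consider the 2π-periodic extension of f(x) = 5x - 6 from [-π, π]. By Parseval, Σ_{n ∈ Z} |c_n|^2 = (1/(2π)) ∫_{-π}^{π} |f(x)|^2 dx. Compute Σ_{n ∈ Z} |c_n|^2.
Σ |c_n|^2 = 25π^2/3 + 36

Expand and integrate term by term over [-π, π]:
  ∫ (5x)^2 dx = 25·(2π^3/3); ∫ 2·5·(-6)·x dx = 0 (odd integrand); ∫ (-6)^2 dx = 36·2π.
So (1/(2π)) ∫_{-π}^{π} (5x - 6)^2 dx = 25π^2/3 + 36 = 25π^2/3 + 36.
Parseval ⇒ Σ |c_n|^2 = 25π^2/3 + 36.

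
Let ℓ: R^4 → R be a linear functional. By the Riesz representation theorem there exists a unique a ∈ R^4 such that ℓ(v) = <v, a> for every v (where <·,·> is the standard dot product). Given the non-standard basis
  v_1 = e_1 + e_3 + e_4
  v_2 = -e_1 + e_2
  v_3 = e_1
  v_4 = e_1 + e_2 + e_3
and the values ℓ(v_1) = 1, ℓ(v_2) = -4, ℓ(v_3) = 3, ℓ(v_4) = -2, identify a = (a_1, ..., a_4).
a = (3, -1, -4, 2)

Write a = (a_1, ..., a_4) in the standard basis. For each basis vector v_i, ℓ(v_i) = <v_i, a> is a linear equation in the a_j's. Collect the n equations into a matrix system V a = ℓ, where row i of V is v_i (expressed in the standard basis). Since V is invertible (lower-triangular with 1s on the diagonal, up to permutation), solve by back-substitution:
  V =
[[1, 0, 1, 1],
 [-1, 1, 0, 0],
 [1, 0, 0, 0],
 [1, 1, 1, 0]]
  V a = (1, -4, 3, -2)
Solving gives a = (3, -1, -4, 2).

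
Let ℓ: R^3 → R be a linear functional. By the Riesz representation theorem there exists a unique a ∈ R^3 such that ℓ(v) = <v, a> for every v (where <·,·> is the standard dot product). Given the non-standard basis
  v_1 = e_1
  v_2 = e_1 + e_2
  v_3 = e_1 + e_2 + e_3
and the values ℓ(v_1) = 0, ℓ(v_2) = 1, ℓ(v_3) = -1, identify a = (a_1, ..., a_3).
a = (0, 1, -2)

Write a = (a_1, ..., a_3) in the standard basis. For each basis vector v_i, ℓ(v_i) = <v_i, a> is a linear equation in the a_j's. Collect the n equations into a matrix system V a = ℓ, where row i of V is v_i (expressed in the standard basis). Since V is invertible (lower-triangular with 1s on the diagonal, up to permutation), solve by back-substitution:
  V =
[[1, 0, 0],
 [1, 1, 0],
 [1, 1, 1]]
  V a = (0, 1, -1)
Solving gives a = (0, 1, -2).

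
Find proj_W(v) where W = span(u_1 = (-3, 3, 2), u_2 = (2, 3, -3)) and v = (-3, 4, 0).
proj_W(v) = (-42/19, 81/19, 15/19)

Set up U = [u_1 | ... | u_2] ∈ R^(3×2). The projector onto W = col(U) is P = U (U^T U)^(-1) U^T.
Compute U^T U =
  [22, -3]
  [-3, 22],
and U^T v = (21, 6).
Solve U^T U · c = U^T v for the coefficients: c = (96/95, 39/95). The projection is proj_W(v) = U c.
Check: (v - proj_W(v)) · u_1 = 0  (should be 0).
Check: (v - proj_W(v)) · u_2 = 0  (should be 0).
Result: proj_W(v) = (-42/19, 81/19, 15/19).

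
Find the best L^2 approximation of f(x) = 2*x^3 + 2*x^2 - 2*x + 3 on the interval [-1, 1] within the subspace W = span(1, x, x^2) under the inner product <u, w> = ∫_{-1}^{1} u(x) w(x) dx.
g(x) = 2*x^2 - 4*x/5 + 3

The best approximation g ∈ W is the orthogonal projection of f onto W. Writing g = a_0 + a_1 x + a_2 x^2, the coefficients solve the normal equations G · a = b where
  G_{ij} = <φ_i, φ_j> and b_i = <f, φ_i>, with φ_0 = 1, φ_1 = x, φ_2 = x^2.
G =
  [2, 0, 2/3]
  [0, 2/3, 0]
  [2/3, 0, 2/5],
b = (22/3, -8/15, 14/5).
Solving gives a_0 = 3, a_1 = -4/5, a_2 = 2, so
  g(x) = 2*x^2 - 4*x/5 + 3.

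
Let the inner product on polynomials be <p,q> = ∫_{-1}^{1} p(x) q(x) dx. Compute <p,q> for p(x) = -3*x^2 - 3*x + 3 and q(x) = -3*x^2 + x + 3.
<p,q> = 38/5

Expand the product: p(x)·q(x) = 9*x^4 + 6*x^3 - 21*x^2 - 6*x + 9.
∫_{-1}^{1} of each monomial x^k gives [2/(k+1) if k even, 0 if k odd]. Integrating term-by-term (or equivalently evaluating the antiderivative F(x) = 9*x^5/5 + 3*x^4/2 - 7*x^3 - 3*x^2 + 9*x at the endpoints):
  F(1) − F(−1) = 23/10 − (-53/10) = 38/5.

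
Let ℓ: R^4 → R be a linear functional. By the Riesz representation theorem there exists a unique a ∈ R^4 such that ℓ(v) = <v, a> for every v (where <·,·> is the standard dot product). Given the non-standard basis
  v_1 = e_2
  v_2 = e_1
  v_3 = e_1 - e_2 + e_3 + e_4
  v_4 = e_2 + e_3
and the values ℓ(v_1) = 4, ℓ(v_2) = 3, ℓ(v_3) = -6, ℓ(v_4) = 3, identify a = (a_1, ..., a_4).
a = (3, 4, -1, -4)

Write a = (a_1, ..., a_4) in the standard basis. For each basis vector v_i, ℓ(v_i) = <v_i, a> is a linear equation in the a_j's. Collect the n equations into a matrix system V a = ℓ, where row i of V is v_i (expressed in the standard basis). Since V is invertible (lower-triangular with 1s on the diagonal, up to permutation), solve by back-substitution:
  V =
[[0, 1, 0, 0],
 [1, 0, 0, 0],
 [1, -1, 1, 1],
 [0, 1, 1, 0]]
  V a = (4, 3, -6, 3)
Solving gives a = (3, 4, -1, -4).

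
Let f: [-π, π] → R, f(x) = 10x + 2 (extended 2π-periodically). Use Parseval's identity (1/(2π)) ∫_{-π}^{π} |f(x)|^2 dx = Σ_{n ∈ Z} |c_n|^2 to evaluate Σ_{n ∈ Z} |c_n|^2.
Σ |c_n|^2 = 100π^2/3 + 4

Expand and integrate term by term over [-π, π]:
  ∫ (10x)^2 dx = 100·(2π^3/3); ∫ 2·10·(2)·x dx = 0 (odd integrand); ∫ 2^2 dx = 4·2π.
So (1/(2π)) ∫_{-π}^{π} (10x + 2)^2 dx = 100π^2/3 + 4 = 100π^2/3 + 4.
Parseval ⇒ Σ |c_n|^2 = 100π^2/3 + 4.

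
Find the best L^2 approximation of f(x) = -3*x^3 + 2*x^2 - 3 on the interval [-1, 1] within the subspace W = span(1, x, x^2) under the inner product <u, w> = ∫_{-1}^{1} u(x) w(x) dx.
g(x) = 2*x^2 - 9*x/5 - 3

The best approximation g ∈ W is the orthogonal projection of f onto W. Writing g = a_0 + a_1 x + a_2 x^2, the coefficients solve the normal equations G · a = b where
  G_{ij} = <φ_i, φ_j> and b_i = <f, φ_i>, with φ_0 = 1, φ_1 = x, φ_2 = x^2.
G =
  [2, 0, 2/3]
  [0, 2/3, 0]
  [2/3, 0, 2/5],
b = (-14/3, -6/5, -6/5).
Solving gives a_0 = -3, a_1 = -9/5, a_2 = 2, so
  g(x) = 2*x^2 - 9*x/5 - 3.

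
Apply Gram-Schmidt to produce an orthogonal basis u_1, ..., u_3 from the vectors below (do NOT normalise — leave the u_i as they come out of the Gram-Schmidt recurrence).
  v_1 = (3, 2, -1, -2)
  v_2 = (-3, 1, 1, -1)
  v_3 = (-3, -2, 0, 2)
Orthogonal basis:
  u_1 = (3, 2, -1, -2)
  u_2 = (-2, 5/3, 2/3, -5/3)
  u_3 = (-3/10, 0, -9/10, 0)

Apply the Gram-Schmidt recurrence
  u_1 = v_1
  u_i = v_i − Σ_{j<i} ((v_i · u_j) / (u_j · u_j)) · u_j.

Step by step this gives:
  u_1 = (3, 2, -1, -2)
  u_2 = (-2, 5/3, 2/3, -5/3)
  u_3 = (-3/10, 0, -9/10, 0)

Orthogonality check:
  u_2 · u_1 = 0 (should be 0)
  u_3 · u_1 = 0 (should be 0)
  u_3 · u_2 = 0 (should be 0)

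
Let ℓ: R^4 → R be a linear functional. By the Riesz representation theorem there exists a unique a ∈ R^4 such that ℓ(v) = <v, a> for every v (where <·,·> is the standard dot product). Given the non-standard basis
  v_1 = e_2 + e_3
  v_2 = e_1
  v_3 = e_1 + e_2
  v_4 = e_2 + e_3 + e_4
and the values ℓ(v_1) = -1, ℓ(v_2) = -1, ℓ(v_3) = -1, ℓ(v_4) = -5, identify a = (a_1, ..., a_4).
a = (-1, 0, -1, -4)

Write a = (a_1, ..., a_4) in the standard basis. For each basis vector v_i, ℓ(v_i) = <v_i, a> is a linear equation in the a_j's. Collect the n equations into a matrix system V a = ℓ, where row i of V is v_i (expressed in the standard basis). Since V is invertible (lower-triangular with 1s on the diagonal, up to permutation), solve by back-substitution:
  V =
[[0, 1, 1, 0],
 [1, 0, 0, 0],
 [1, 1, 0, 0],
 [0, 1, 1, 1]]
  V a = (-1, -1, -1, -5)
Solving gives a = (-1, 0, -1, -4).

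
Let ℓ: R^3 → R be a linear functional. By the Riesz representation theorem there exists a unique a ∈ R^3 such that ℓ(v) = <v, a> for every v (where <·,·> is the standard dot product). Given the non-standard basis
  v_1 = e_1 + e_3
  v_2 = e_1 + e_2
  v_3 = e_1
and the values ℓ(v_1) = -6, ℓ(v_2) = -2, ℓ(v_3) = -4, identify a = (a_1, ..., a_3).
a = (-4, 2, -2)

Write a = (a_1, ..., a_3) in the standard basis. For each basis vector v_i, ℓ(v_i) = <v_i, a> is a linear equation in the a_j's. Collect the n equations into a matrix system V a = ℓ, where row i of V is v_i (expressed in the standard basis). Since V is invertible (lower-triangular with 1s on the diagonal, up to permutation), solve by back-substitution:
  V =
[[1, 0, 1],
 [1, 1, 0],
 [1, 0, 0]]
  V a = (-6, -2, -4)
Solving gives a = (-4, 2, -2).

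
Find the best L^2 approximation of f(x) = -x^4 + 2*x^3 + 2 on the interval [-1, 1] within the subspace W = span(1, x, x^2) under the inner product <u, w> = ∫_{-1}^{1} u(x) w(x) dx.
g(x) = -6*x^2/7 + 6*x/5 + 73/35

The best approximation g ∈ W is the orthogonal projection of f onto W. Writing g = a_0 + a_1 x + a_2 x^2, the coefficients solve the normal equations G · a = b where
  G_{ij} = <φ_i, φ_j> and b_i = <f, φ_i>, with φ_0 = 1, φ_1 = x, φ_2 = x^2.
G =
  [2, 0, 2/3]
  [0, 2/3, 0]
  [2/3, 0, 2/5],
b = (18/5, 4/5, 22/21).
Solving gives a_0 = 73/35, a_1 = 6/5, a_2 = -6/7, so
  g(x) = -6*x^2/7 + 6*x/5 + 73/35.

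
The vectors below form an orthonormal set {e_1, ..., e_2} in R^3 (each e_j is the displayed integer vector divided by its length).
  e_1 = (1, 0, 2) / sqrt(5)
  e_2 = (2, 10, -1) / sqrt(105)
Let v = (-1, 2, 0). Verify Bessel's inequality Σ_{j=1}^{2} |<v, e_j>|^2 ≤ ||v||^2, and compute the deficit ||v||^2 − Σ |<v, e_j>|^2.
Σ |<v, e_j>|^2 = 23/7; ||v||^2 = 5; deficit = 12/7

Write each e_j = u_j / sqrt(<u_j, u_j>) where u_j is the displayed integer vector. Then <v, e_j> = <v, u_j> / sqrt(<u_j, u_j>), so |<v, e_j>|^2 = <v, u_j>^2 / <u_j, u_j>.
Coefficients: <v, e_1> = -1/sqrt(5), <v, e_2> = 18/sqrt(105).
Square and sum: Σ |<v, e_j>|^2 = 23/7.
Compute ||v||^2 = v·v = 5.
Deficit = 5 − 23/7 = 12/7 ≥ 0, confirming Bessel's inequality. (The deficit equals ||v − Σ <v,e_j> e_j||^2, the squared distance from v to span{e_j}.)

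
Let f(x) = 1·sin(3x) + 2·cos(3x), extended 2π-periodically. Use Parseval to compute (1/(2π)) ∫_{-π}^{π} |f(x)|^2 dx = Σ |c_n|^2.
Σ |c_n|^2 = 5/2

Expand |f|^2 and use orthogonality of {sin(nx), cos(mx)} on [-π, π]:
  ∫_{-π}^{π} sin(nx)^2 dx = π, ∫ cos(mx)^2 dx = π, and cross terms integrate to 0.
So ∫_{-π}^{π} f(x)^2 dx = 1^2 · π + 2^2 · π = (1 + 4)π.
Divide by 2π: (1 + 4)/2 = 5/2.
By Parseval, this equals Σ |c_n|^2.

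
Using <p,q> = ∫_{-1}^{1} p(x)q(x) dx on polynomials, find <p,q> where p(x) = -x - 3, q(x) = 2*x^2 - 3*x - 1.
<p,q> = 4

Expand the product: p(x)·q(x) = -2*x^3 - 3*x^2 + 10*x + 3.
∫_{-1}^{1} of each monomial x^k gives [2/(k+1) if k even, 0 if k odd]. Integrating term-by-term (or equivalently evaluating the antiderivative F(x) = -x^4/2 - x^3 + 5*x^2 + 3*x at the endpoints):
  F(1) − F(−1) = 13/2 − (5/2) = 4.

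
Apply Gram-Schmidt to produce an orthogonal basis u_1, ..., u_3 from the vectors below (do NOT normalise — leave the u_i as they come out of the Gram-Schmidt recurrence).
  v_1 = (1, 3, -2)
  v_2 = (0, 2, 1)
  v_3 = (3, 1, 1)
Orthogonal basis:
  u_1 = (1, 3, -2)
  u_2 = (-2/7, 8/7, 11/7)
  u_3 = (77/27, -11/27, 22/27)

Apply the Gram-Schmidt recurrence
  u_1 = v_1
  u_i = v_i − Σ_{j<i} ((v_i · u_j) / (u_j · u_j)) · u_j.

Step by step this gives:
  u_1 = (1, 3, -2)
  u_2 = (-2/7, 8/7, 11/7)
  u_3 = (77/27, -11/27, 22/27)

Orthogonality check:
  u_2 · u_1 = 0 (should be 0)
  u_3 · u_1 = 0 (should be 0)
  u_3 · u_2 = 0 (should be 0)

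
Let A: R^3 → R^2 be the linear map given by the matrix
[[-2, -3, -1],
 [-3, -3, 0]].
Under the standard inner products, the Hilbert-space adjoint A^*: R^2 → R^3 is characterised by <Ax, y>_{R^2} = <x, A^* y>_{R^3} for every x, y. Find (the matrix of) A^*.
A^* = A^T =
[[-2, -3],
 [-3, -3],
 [-1, 0]]

For real matrices with standard dot products, the defining identity <Ax, y> = <x, A^* y> gives (Ax)^T y = x^T (A^*) y, i.e. x^T A^T y = x^T (A^*) y. Since this holds for all x, y, we must have A^* = A^T. Therefore
A^* =
[[-2, -3],
 [-3, -3],
 [-1, 0]].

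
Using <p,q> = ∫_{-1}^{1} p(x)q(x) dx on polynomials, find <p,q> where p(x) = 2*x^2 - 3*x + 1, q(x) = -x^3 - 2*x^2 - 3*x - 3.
<p,q> = -86/15

Expand the product: p(x)·q(x) = -2*x^5 - x^4 - x^3 + x^2 + 6*x - 3.
∫_{-1}^{1} of each monomial x^k gives [2/(k+1) if k even, 0 if k odd]. Integrating term-by-term (or equivalently evaluating the antiderivative F(x) = -x^6/3 - x^5/5 - x^4/4 + x^3/3 + 3*x^2 - 3*x at the endpoints):
  F(1) − F(−1) = -9/20 − (317/60) = -86/15.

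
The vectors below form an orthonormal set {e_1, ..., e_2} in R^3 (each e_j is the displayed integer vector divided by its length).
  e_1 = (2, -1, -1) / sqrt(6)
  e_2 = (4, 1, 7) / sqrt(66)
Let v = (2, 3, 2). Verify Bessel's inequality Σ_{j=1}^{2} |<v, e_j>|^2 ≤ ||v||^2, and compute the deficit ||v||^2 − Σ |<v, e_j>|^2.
Σ |<v, e_j>|^2 = 106/11; ||v||^2 = 17; deficit = 81/11

Write each e_j = u_j / sqrt(<u_j, u_j>) where u_j is the displayed integer vector. Then <v, e_j> = <v, u_j> / sqrt(<u_j, u_j>), so |<v, e_j>|^2 = <v, u_j>^2 / <u_j, u_j>.
Coefficients: <v, e_1> = -1/sqrt(6), <v, e_2> = 25/sqrt(66).
Square and sum: Σ |<v, e_j>|^2 = 106/11.
Compute ||v||^2 = v·v = 17.
Deficit = 17 − 106/11 = 81/11 ≥ 0, confirming Bessel's inequality. (The deficit equals ||v − Σ <v,e_j> e_j||^2, the squared distance from v to span{e_j}.)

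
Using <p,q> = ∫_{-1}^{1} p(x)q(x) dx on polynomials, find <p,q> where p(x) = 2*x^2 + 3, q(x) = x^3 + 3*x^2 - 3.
<p,q> = -68/5

Expand the product: p(x)·q(x) = 2*x^5 + 6*x^4 + 3*x^3 + 3*x^2 - 9.
∫_{-1}^{1} of each monomial x^k gives [2/(k+1) if k even, 0 if k odd]. Integrating term-by-term (or equivalently evaluating the antiderivative F(x) = x^6/3 + 6*x^5/5 + 3*x^4/4 + x^3 - 9*x at the endpoints):
  F(1) − F(−1) = -343/60 − (473/60) = -68/5.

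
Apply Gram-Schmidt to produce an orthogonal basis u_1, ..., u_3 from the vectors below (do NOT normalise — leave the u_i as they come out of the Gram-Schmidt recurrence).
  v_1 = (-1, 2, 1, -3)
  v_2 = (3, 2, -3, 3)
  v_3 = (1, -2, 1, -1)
Orthogonal basis:
  u_1 = (-1, 2, 1, -3)
  u_2 = (34/15, 52/15, -34/15, 4/5)
  u_3 = (73/43, -30/43, 13/43, -40/43)

Apply the Gram-Schmidt recurrence
  u_1 = v_1
  u_i = v_i − Σ_{j<i} ((v_i · u_j) / (u_j · u_j)) · u_j.

Step by step this gives:
  u_1 = (-1, 2, 1, -3)
  u_2 = (34/15, 52/15, -34/15, 4/5)
  u_3 = (73/43, -30/43, 13/43, -40/43)

Orthogonality check:
  u_2 · u_1 = 0 (should be 0)
  u_3 · u_1 = 0 (should be 0)
  u_3 · u_2 = 0 (should be 0)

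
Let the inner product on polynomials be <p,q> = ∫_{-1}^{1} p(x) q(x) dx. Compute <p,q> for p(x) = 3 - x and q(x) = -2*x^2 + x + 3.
<p,q> = 40/3

Expand the product: p(x)·q(x) = 2*x^3 - 7*x^2 + 9.
∫_{-1}^{1} of each monomial x^k gives [2/(k+1) if k even, 0 if k odd]. Integrating term-by-term (or equivalently evaluating the antiderivative F(x) = x^4/2 - 7*x^3/3 + 9*x at the endpoints):
  F(1) − F(−1) = 43/6 − (-37/6) = 40/3.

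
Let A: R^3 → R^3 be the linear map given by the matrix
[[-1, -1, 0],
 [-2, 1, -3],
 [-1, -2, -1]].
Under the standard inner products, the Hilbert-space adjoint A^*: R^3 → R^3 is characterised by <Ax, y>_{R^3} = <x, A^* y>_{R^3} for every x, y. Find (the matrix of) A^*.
A^* = A^T =
[[-1, -2, -1],
 [-1, 1, -2],
 [0, -3, -1]]

For real matrices with standard dot products, the defining identity <Ax, y> = <x, A^* y> gives (Ax)^T y = x^T (A^*) y, i.e. x^T A^T y = x^T (A^*) y. Since this holds for all x, y, we must have A^* = A^T. Therefore
A^* =
[[-1, -2, -1],
 [-1, 1, -2],
 [0, -3, -1]].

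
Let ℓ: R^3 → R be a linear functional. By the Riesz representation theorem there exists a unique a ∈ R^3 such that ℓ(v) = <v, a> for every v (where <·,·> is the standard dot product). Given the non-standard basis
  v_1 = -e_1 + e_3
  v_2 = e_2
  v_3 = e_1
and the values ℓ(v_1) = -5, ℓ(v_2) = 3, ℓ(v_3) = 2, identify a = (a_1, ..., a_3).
a = (2, 3, -3)

Write a = (a_1, ..., a_3) in the standard basis. For each basis vector v_i, ℓ(v_i) = <v_i, a> is a linear equation in the a_j's. Collect the n equations into a matrix system V a = ℓ, where row i of V is v_i (expressed in the standard basis). Since V is invertible (lower-triangular with 1s on the diagonal, up to permutation), solve by back-substitution:
  V =
[[-1, 0, 1],
 [0, 1, 0],
 [1, 0, 0]]
  V a = (-5, 3, 2)
Solving gives a = (2, 3, -3).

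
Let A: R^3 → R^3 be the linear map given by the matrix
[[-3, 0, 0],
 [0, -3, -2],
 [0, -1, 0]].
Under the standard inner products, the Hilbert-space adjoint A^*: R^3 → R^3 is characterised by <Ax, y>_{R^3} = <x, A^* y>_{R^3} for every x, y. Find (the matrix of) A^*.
A^* = A^T =
[[-3, 0, 0],
 [0, -3, -1],
 [0, -2, 0]]

For real matrices with standard dot products, the defining identity <Ax, y> = <x, A^* y> gives (Ax)^T y = x^T (A^*) y, i.e. x^T A^T y = x^T (A^*) y. Since this holds for all x, y, we must have A^* = A^T. Therefore
A^* =
[[-3, 0, 0],
 [0, -3, -1],
 [0, -2, 0]].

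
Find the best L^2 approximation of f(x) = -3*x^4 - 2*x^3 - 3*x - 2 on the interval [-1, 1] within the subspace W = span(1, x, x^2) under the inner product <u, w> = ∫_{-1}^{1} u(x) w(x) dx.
g(x) = -18*x^2/7 - 21*x/5 - 61/35

The best approximation g ∈ W is the orthogonal projection of f onto W. Writing g = a_0 + a_1 x + a_2 x^2, the coefficients solve the normal equations G · a = b where
  G_{ij} = <φ_i, φ_j> and b_i = <f, φ_i>, with φ_0 = 1, φ_1 = x, φ_2 = x^2.
G =
  [2, 0, 2/3]
  [0, 2/3, 0]
  [2/3, 0, 2/5],
b = (-26/5, -14/5, -46/21).
Solving gives a_0 = -61/35, a_1 = -21/5, a_2 = -18/7, so
  g(x) = -18*x^2/7 - 21*x/5 - 61/35.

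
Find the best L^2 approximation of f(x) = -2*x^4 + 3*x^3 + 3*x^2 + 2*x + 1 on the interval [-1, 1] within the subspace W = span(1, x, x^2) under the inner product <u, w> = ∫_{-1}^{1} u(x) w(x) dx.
g(x) = 9*x^2/7 + 19*x/5 + 41/35

The best approximation g ∈ W is the orthogonal projection of f onto W. Writing g = a_0 + a_1 x + a_2 x^2, the coefficients solve the normal equations G · a = b where
  G_{ij} = <φ_i, φ_j> and b_i = <f, φ_i>, with φ_0 = 1, φ_1 = x, φ_2 = x^2.
G =
  [2, 0, 2/3]
  [0, 2/3, 0]
  [2/3, 0, 2/5],
b = (16/5, 38/15, 136/105).
Solving gives a_0 = 41/35, a_1 = 19/5, a_2 = 9/7, so
  g(x) = 9*x^2/7 + 19*x/5 + 41/35.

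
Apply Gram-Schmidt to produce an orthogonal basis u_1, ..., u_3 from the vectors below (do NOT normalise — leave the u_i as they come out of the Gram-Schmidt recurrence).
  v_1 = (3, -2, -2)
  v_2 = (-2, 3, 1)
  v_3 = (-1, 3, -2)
Orthogonal basis:
  u_1 = (3, -2, -2)
  u_2 = (8/17, 23/17, -11/17)
  u_3 = (-22/21, -11/42, -55/42)

Apply the Gram-Schmidt recurrence
  u_1 = v_1
  u_i = v_i − Σ_{j<i} ((v_i · u_j) / (u_j · u_j)) · u_j.

Step by step this gives:
  u_1 = (3, -2, -2)
  u_2 = (8/17, 23/17, -11/17)
  u_3 = (-22/21, -11/42, -55/42)

Orthogonality check:
  u_2 · u_1 = 0 (should be 0)
  u_3 · u_1 = 0 (should be 0)
  u_3 · u_2 = 0 (should be 0)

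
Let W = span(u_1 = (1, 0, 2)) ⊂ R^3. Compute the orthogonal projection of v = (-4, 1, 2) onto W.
proj_W(v) = (0, 0, 0)

Set up U = [u_1 | ... | u_1] ∈ R^(3×1). The projector onto W = col(U) is P = U (U^T U)^(-1) U^T.
Compute U^T U =
  [5],
and U^T v = (0).
Solve U^T U · c = U^T v for the coefficients: c = (0). The projection is proj_W(v) = U c.
Check: (v - proj_W(v)) · u_1 = 0  (should be 0).
Result: proj_W(v) = (0, 0, 0).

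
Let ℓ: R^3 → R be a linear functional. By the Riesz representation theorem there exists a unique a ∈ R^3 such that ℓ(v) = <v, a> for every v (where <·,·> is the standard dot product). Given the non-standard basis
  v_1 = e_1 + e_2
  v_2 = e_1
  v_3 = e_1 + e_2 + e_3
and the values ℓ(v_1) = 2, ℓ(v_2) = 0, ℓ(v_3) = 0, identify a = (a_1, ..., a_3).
a = (0, 2, -2)

Write a = (a_1, ..., a_3) in the standard basis. For each basis vector v_i, ℓ(v_i) = <v_i, a> is a linear equation in the a_j's. Collect the n equations into a matrix system V a = ℓ, where row i of V is v_i (expressed in the standard basis). Since V is invertible (lower-triangular with 1s on the diagonal, up to permutation), solve by back-substitution:
  V =
[[1, 1, 0],
 [1, 0, 0],
 [1, 1, 1]]
  V a = (2, 0, 0)
Solving gives a = (0, 2, -2).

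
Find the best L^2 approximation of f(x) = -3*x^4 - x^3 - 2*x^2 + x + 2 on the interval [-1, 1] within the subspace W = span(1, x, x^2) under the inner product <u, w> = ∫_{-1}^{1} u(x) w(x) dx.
g(x) = -32*x^2/7 + 2*x/5 + 79/35

The best approximation g ∈ W is the orthogonal projection of f onto W. Writing g = a_0 + a_1 x + a_2 x^2, the coefficients solve the normal equations G · a = b where
  G_{ij} = <φ_i, φ_j> and b_i = <f, φ_i>, with φ_0 = 1, φ_1 = x, φ_2 = x^2.
G =
  [2, 0, 2/3]
  [0, 2/3, 0]
  [2/3, 0, 2/5],
b = (22/15, 4/15, -34/105).
Solving gives a_0 = 79/35, a_1 = 2/5, a_2 = -32/7, so
  g(x) = -32*x^2/7 + 2*x/5 + 79/35.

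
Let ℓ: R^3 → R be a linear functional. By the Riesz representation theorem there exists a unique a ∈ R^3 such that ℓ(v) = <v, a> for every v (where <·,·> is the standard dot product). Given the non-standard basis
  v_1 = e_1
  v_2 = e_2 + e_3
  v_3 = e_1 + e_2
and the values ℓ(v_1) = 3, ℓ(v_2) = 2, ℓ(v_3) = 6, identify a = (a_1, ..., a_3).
a = (3, 3, -1)

Write a = (a_1, ..., a_3) in the standard basis. For each basis vector v_i, ℓ(v_i) = <v_i, a> is a linear equation in the a_j's. Collect the n equations into a matrix system V a = ℓ, where row i of V is v_i (expressed in the standard basis). Since V is invertible (lower-triangular with 1s on the diagonal, up to permutation), solve by back-substitution:
  V =
[[1, 0, 0],
 [0, 1, 1],
 [1, 1, 0]]
  V a = (3, 2, 6)
Solving gives a = (3, 3, -1).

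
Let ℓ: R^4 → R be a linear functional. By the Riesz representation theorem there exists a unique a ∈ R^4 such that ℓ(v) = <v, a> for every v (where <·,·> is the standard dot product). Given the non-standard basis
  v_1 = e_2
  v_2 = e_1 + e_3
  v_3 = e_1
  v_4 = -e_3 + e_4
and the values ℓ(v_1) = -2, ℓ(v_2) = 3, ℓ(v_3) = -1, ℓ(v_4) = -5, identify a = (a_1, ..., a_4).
a = (-1, -2, 4, -1)

Write a = (a_1, ..., a_4) in the standard basis. For each basis vector v_i, ℓ(v_i) = <v_i, a> is a linear equation in the a_j's. Collect the n equations into a matrix system V a = ℓ, where row i of V is v_i (expressed in the standard basis). Since V is invertible (lower-triangular with 1s on the diagonal, up to permutation), solve by back-substitution:
  V =
[[0, 1, 0, 0],
 [1, 0, 1, 0],
 [1, 0, 0, 0],
 [0, 0, -1, 1]]
  V a = (-2, 3, -1, -5)
Solving gives a = (-1, -2, 4, -1).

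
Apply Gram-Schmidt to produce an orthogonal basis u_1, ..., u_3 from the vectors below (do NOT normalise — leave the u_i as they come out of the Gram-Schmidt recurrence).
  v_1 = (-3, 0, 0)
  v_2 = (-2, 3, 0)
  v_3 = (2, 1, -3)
Orthogonal basis:
  u_1 = (-3, 0, 0)
  u_2 = (0, 3, 0)
  u_3 = (0, 0, -3)

Apply the Gram-Schmidt recurrence
  u_1 = v_1
  u_i = v_i − Σ_{j<i} ((v_i · u_j) / (u_j · u_j)) · u_j.

Step by step this gives:
  u_1 = (-3, 0, 0)
  u_2 = (0, 3, 0)
  u_3 = (0, 0, -3)

Orthogonality check:
  u_2 · u_1 = 0 (should be 0)
  u_3 · u_1 = 0 (should be 0)
  u_3 · u_2 = 0 (should be 0)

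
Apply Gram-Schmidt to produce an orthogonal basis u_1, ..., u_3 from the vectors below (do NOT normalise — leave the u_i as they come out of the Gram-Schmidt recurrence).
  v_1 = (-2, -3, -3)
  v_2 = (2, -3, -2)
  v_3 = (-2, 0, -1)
Orthogonal basis:
  u_1 = (-2, -3, -3)
  u_2 = (3, -3/2, -1/2)
  u_3 = (18/253, 60/253, -72/253)

Apply the Gram-Schmidt recurrence
  u_1 = v_1
  u_i = v_i − Σ_{j<i} ((v_i · u_j) / (u_j · u_j)) · u_j.

Step by step this gives:
  u_1 = (-2, -3, -3)
  u_2 = (3, -3/2, -1/2)
  u_3 = (18/253, 60/253, -72/253)

Orthogonality check:
  u_2 · u_1 = 0 (should be 0)
  u_3 · u_1 = 0 (should be 0)
  u_3 · u_2 = 0 (should be 0)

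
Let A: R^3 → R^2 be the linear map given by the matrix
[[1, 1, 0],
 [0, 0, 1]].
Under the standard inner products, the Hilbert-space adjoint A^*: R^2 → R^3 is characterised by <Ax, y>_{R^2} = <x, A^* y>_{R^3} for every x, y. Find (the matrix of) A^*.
A^* = A^T =
[[1, 0],
 [1, 0],
 [0, 1]]

For real matrices with standard dot products, the defining identity <Ax, y> = <x, A^* y> gives (Ax)^T y = x^T (A^*) y, i.e. x^T A^T y = x^T (A^*) y. Since this holds for all x, y, we must have A^* = A^T. Therefore
A^* =
[[1, 0],
 [1, 0],
 [0, 1]].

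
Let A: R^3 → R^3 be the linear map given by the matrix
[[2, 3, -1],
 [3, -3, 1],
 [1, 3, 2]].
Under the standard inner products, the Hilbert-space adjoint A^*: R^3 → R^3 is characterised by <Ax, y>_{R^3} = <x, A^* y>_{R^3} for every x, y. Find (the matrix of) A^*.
A^* = A^T =
[[2, 3, 1],
 [3, -3, 3],
 [-1, 1, 2]]

For real matrices with standard dot products, the defining identity <Ax, y> = <x, A^* y> gives (Ax)^T y = x^T (A^*) y, i.e. x^T A^T y = x^T (A^*) y. Since this holds for all x, y, we must have A^* = A^T. Therefore
A^* =
[[2, 3, 1],
 [3, -3, 3],
 [-1, 1, 2]].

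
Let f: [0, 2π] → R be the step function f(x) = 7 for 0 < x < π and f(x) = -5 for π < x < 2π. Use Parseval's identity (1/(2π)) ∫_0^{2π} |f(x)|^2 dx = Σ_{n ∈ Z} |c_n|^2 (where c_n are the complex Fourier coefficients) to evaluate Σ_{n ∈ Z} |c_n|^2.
Σ |c_n|^2 = 37

Parseval equates the L^2 energy of f (normalised by 1/(2π)) with the ℓ^2 sum of its Fourier coefficients: (1/(2π)) ∫_0^{2π} |f|^2 = Σ |c_n|^2.
Compute the left side: (1/(2π)) [∫_0^π 7^2 dx + ∫_π^{2π} (-5)^2 dx] = (1/(2π)) · (49π + 25π) = (49 + 25)/2 = 37.
So Σ_{n ∈ Z} |c_n|^2 = 37.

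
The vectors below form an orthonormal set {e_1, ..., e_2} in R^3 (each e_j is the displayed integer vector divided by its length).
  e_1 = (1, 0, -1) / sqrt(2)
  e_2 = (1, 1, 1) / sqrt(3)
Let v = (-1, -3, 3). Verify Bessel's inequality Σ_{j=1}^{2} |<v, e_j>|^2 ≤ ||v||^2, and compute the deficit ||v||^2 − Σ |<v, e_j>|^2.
Σ |<v, e_j>|^2 = 25/3; ||v||^2 = 19; deficit = 32/3

Write each e_j = u_j / sqrt(<u_j, u_j>) where u_j is the displayed integer vector. Then <v, e_j> = <v, u_j> / sqrt(<u_j, u_j>), so |<v, e_j>|^2 = <v, u_j>^2 / <u_j, u_j>.
Coefficients: <v, e_1> = -4/sqrt(2), <v, e_2> = -1/sqrt(3).
Square and sum: Σ |<v, e_j>|^2 = 25/3.
Compute ||v||^2 = v·v = 19.
Deficit = 19 − 25/3 = 32/3 ≥ 0, confirming Bessel's inequality. (The deficit equals ||v − Σ <v,e_j> e_j||^2, the squared distance from v to span{e_j}.)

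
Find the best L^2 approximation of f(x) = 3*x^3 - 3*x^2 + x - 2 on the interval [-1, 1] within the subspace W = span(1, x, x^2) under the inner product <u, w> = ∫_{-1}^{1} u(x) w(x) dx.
g(x) = -3*x^2 + 14*x/5 - 2

The best approximation g ∈ W is the orthogonal projection of f onto W. Writing g = a_0 + a_1 x + a_2 x^2, the coefficients solve the normal equations G · a = b where
  G_{ij} = <φ_i, φ_j> and b_i = <f, φ_i>, with φ_0 = 1, φ_1 = x, φ_2 = x^2.
G =
  [2, 0, 2/3]
  [0, 2/3, 0]
  [2/3, 0, 2/5],
b = (-6, 28/15, -38/15).
Solving gives a_0 = -2, a_1 = 14/5, a_2 = -3, so
  g(x) = -3*x^2 + 14*x/5 - 2.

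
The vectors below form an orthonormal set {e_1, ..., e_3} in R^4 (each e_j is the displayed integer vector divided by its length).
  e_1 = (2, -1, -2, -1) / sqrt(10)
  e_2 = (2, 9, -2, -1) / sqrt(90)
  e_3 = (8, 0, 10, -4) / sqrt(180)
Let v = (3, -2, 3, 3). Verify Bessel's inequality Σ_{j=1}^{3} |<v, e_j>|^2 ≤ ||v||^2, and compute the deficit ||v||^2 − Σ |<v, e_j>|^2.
Σ |<v, e_j>|^2 = 74/5; ||v||^2 = 31; deficit = 81/5

Write each e_j = u_j / sqrt(<u_j, u_j>) where u_j is the displayed integer vector. Then <v, e_j> = <v, u_j> / sqrt(<u_j, u_j>), so |<v, e_j>|^2 = <v, u_j>^2 / <u_j, u_j>.
Coefficients: <v, e_1> = -1/sqrt(10), <v, e_2> = -21/sqrt(90), <v, e_3> = 42/sqrt(180).
Square and sum: Σ |<v, e_j>|^2 = 74/5.
Compute ||v||^2 = v·v = 31.
Deficit = 31 − 74/5 = 81/5 ≥ 0, confirming Bessel's inequality. (The deficit equals ||v − Σ <v,e_j> e_j||^2, the squared distance from v to span{e_j}.)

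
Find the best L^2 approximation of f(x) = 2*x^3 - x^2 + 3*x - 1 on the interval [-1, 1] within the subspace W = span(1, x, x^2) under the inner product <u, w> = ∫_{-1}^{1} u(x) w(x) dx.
g(x) = -x^2 + 21*x/5 - 1

The best approximation g ∈ W is the orthogonal projection of f onto W. Writing g = a_0 + a_1 x + a_2 x^2, the coefficients solve the normal equations G · a = b where
  G_{ij} = <φ_i, φ_j> and b_i = <f, φ_i>, with φ_0 = 1, φ_1 = x, φ_2 = x^2.
G =
  [2, 0, 2/3]
  [0, 2/3, 0]
  [2/3, 0, 2/5],
b = (-8/3, 14/5, -16/15).
Solving gives a_0 = -1, a_1 = 21/5, a_2 = -1, so
  g(x) = -x^2 + 21*x/5 - 1.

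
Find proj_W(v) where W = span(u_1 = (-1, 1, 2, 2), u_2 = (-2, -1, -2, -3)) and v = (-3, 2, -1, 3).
proj_W(v) = (-79/33, 28/33, 56/33, 13/11)

Set up U = [u_1 | ... | u_2] ∈ R^(4×2). The projector onto W = col(U) is P = U (U^T U)^(-1) U^T.
Compute U^T U =
  [10, -9]
  [-9, 18],
and U^T v = (9, -3).
Solve U^T U · c = U^T v for the coefficients: c = (15/11, 17/33). The projection is proj_W(v) = U c.
Check: (v - proj_W(v)) · u_1 = 0  (should be 0).
Check: (v - proj_W(v)) · u_2 = 0  (should be 0).
Result: proj_W(v) = (-79/33, 28/33, 56/33, 13/11).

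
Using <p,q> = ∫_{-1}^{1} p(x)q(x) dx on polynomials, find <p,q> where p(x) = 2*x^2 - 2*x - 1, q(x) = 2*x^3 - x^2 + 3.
<p,q> = -56/15

Expand the product: p(x)·q(x) = 4*x^5 - 6*x^4 + 7*x^2 - 6*x - 3.
∫_{-1}^{1} of each monomial x^k gives [2/(k+1) if k even, 0 if k odd]. Integrating term-by-term (or equivalently evaluating the antiderivative F(x) = 2*x^6/3 - 6*x^5/5 + 7*x^3/3 - 3*x^2 - 3*x at the endpoints):
  F(1) − F(−1) = -21/5 − (-7/15) = -56/15.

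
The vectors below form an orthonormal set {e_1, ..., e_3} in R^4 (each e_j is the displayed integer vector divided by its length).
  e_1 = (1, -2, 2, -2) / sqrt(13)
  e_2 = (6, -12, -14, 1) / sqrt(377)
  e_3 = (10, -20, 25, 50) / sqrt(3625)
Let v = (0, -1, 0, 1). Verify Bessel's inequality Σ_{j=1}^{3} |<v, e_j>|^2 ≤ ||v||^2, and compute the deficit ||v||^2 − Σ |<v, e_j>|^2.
Σ |<v, e_j>|^2 = 9/5; ||v||^2 = 2; deficit = 1/5

Write each e_j = u_j / sqrt(<u_j, u_j>) where u_j is the displayed integer vector. Then <v, e_j> = <v, u_j> / sqrt(<u_j, u_j>), so |<v, e_j>|^2 = <v, u_j>^2 / <u_j, u_j>.
Coefficients: <v, e_1> = 0/sqrt(13), <v, e_2> = 13/sqrt(377), <v, e_3> = 70/sqrt(3625).
Square and sum: Σ |<v, e_j>|^2 = 9/5.
Compute ||v||^2 = v·v = 2.
Deficit = 2 − 9/5 = 1/5 ≥ 0, confirming Bessel's inequality. (The deficit equals ||v − Σ <v,e_j> e_j||^2, the squared distance from v to span{e_j}.)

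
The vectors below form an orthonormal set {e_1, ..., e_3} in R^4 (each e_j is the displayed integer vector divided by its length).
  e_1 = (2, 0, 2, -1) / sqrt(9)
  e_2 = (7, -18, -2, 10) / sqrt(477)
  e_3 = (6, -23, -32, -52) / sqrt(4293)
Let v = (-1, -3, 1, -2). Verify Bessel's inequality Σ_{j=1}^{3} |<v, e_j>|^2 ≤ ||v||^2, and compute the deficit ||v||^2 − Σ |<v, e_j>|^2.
Σ |<v, e_j>|^2 = 6; ||v||^2 = 15; deficit = 9

Write each e_j = u_j / sqrt(<u_j, u_j>) where u_j is the displayed integer vector. Then <v, e_j> = <v, u_j> / sqrt(<u_j, u_j>), so |<v, e_j>|^2 = <v, u_j>^2 / <u_j, u_j>.
Coefficients: <v, e_1> = 2/sqrt(9), <v, e_2> = 25/sqrt(477), <v, e_3> = 135/sqrt(4293).
Square and sum: Σ |<v, e_j>|^2 = 6.
Compute ||v||^2 = v·v = 15.
Deficit = 15 − 6 = 9 ≥ 0, confirming Bessel's inequality. (The deficit equals ||v − Σ <v,e_j> e_j||^2, the squared distance from v to span{e_j}.)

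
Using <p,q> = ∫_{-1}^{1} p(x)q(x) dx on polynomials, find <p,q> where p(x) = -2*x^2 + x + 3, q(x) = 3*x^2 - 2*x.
<p,q> = 34/15

Expand the product: p(x)·q(x) = -6*x^4 + 7*x^3 + 7*x^2 - 6*x.
∫_{-1}^{1} of each monomial x^k gives [2/(k+1) if k even, 0 if k odd]. Integrating term-by-term (or equivalently evaluating the antiderivative F(x) = -6*x^5/5 + 7*x^4/4 + 7*x^3/3 - 3*x^2 at the endpoints):
  F(1) − F(−1) = -7/60 − (-143/60) = 34/15.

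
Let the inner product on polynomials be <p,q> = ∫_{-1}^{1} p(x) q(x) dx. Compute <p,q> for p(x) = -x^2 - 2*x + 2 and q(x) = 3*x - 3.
<p,q> = -14

Expand the product: p(x)·q(x) = -3*x^3 - 3*x^2 + 12*x - 6.
∫_{-1}^{1} of each monomial x^k gives [2/(k+1) if k even, 0 if k odd]. Integrating term-by-term (or equivalently evaluating the antiderivative F(x) = -3*x^4/4 - x^3 + 6*x^2 - 6*x at the endpoints):
  F(1) − F(−1) = -7/4 − (49/4) = -14.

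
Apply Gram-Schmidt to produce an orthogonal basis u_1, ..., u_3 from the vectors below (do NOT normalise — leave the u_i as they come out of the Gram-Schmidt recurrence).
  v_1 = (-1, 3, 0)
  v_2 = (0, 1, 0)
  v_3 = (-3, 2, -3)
Orthogonal basis:
  u_1 = (-1, 3, 0)
  u_2 = (3/10, 1/10, 0)
  u_3 = (0, 0, -3)

Apply the Gram-Schmidt recurrence
  u_1 = v_1
  u_i = v_i − Σ_{j<i} ((v_i · u_j) / (u_j · u_j)) · u_j.

Step by step this gives:
  u_1 = (-1, 3, 0)
  u_2 = (3/10, 1/10, 0)
  u_3 = (0, 0, -3)

Orthogonality check:
  u_2 · u_1 = 0 (should be 0)
  u_3 · u_1 = 0 (should be 0)
  u_3 · u_2 = 0 (should be 0)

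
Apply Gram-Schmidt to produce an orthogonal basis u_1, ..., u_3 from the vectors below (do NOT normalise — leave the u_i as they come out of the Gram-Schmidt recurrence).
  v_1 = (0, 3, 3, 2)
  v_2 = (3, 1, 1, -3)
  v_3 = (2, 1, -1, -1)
Orthogonal basis:
  u_1 = (0, 3, 3, 2)
  u_2 = (3, 1, 1, -3)
  u_3 = (13/20, 181/220, -259/220, 117/220)

Apply the Gram-Schmidt recurrence
  u_1 = v_1
  u_i = v_i − Σ_{j<i} ((v_i · u_j) / (u_j · u_j)) · u_j.

Step by step this gives:
  u_1 = (0, 3, 3, 2)
  u_2 = (3, 1, 1, -3)
  u_3 = (13/20, 181/220, -259/220, 117/220)

Orthogonality check:
  u_2 · u_1 = 0 (should be 0)
  u_3 · u_1 = 0 (should be 0)
  u_3 · u_2 = 0 (should be 0)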